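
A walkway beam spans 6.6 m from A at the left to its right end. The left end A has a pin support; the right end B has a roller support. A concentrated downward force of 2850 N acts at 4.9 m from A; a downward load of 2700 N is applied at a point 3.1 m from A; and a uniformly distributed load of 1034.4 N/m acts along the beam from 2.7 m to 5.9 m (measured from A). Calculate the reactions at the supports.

Resultant of the distributed load: 1034.4 × 3.2 = 3310.08 N at 4.3 m from A.
Taking moments about A: B_y·6.6 − 2850·4.9 − 2700·3.1 − (1034.4·3.2)·4.3 = 0 → B_y = 36568.344/6.6 = 5540.66 ≈ 5541 N.
ΣF_y = 0: A_y + 5540.66 − 2850 − 2700 − 1034.4·3.2 = 0 → A_y = 3319 N.
ΣF_x = 0: no horizontal applied forces, so A_x = 0.

A_x = 0, A_y = 3319 N, B_y = 5541 N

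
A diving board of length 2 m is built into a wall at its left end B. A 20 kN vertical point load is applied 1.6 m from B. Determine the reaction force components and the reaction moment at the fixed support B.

ΣF_x = 0: B_x = 0.
ΣF_y = 0: B_y − 20 = 0 → B_y = 20.00 kN.
ΣM about B: M_B − 20·1.6 = 0 → M_B = 32.00 kN·m.

B_x = 0, B_y = 20.00 kN, M_B = 32.00 kN·m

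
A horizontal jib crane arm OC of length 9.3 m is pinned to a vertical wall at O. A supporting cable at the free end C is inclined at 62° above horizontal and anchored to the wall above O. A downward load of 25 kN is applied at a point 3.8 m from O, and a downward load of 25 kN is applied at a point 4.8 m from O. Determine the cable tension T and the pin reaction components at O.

T = 26.18 kN, O_x = 12.29 kN, O_y = 26.88 kN

ΣM about O: T·sin62°·9.3 − 25·3.8 − 25·4.8 = 0 → T = 215/(9.3·0.882948) = 26.1831 ≈ 26.18 kN.
ΣF_x = 0: O_x − T·cos62° = 0 → O_x = 26.1831 × 0.469472 = 12.29 kN.
ΣF_y = 0: O_y + T·sin62° − 25 − 25 = 0 → O_y = 50 − 26.1831 × 0.882948 = 26.88 kN.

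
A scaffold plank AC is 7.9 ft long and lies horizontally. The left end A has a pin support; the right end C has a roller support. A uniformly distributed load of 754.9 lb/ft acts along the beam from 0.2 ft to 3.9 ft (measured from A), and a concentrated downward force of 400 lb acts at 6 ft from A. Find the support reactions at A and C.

A_x = 0, A_y = 2165 lb, C_y = 1029 lb

Resultant of the distributed load: 754.9 × 3.7 = 2793.13 lb at 2.05 ft from A.
Taking moments about A: C_y·7.9 − (754.9·3.7)·2.05 − 400·6 = 0 → C_y = 8125.9165/7.9 = 1028.6 ≈ 1029 lb.
ΣF_y = 0: A_y + 1028.6 − 754.9·3.7 − 400 = 0 → A_y = 2165 lb.
ΣF_x = 0: no horizontal applied forces, so A_x = 0.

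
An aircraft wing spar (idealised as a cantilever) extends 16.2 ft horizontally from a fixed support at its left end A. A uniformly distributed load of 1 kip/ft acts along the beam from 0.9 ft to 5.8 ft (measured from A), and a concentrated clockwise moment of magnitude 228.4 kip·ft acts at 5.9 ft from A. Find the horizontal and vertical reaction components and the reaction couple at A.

A_x = 0, A_y = 4.900 kip, M_A = 244.8 kip·ft

Resultant of the distributed load: 1 × 4.9 = 4.9 kip at 3.35 ft from A.
ΣF_x = 0: A_x = 0.
ΣF_y = 0: A_y − 1·4.9 = 0 → A_y = 4.900 kip.
ΣM about A: M_A − (1·4.9)·3.35 − 228.4 = 0 → M_A = 244.8 kip·ft.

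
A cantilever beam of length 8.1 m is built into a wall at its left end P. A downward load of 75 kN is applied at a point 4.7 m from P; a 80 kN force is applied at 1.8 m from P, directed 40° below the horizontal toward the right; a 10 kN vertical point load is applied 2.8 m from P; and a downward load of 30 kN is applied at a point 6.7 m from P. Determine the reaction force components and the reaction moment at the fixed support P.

P_x = -61.28 kN, P_y = 166.4 kN, M_P = 674.1 kN·m

ΣF_x = 0: P_x + 80·cos40° = 0 → P_x = -61.28 kN.
ΣF_y = 0: P_y − 75 − 80·sin40° − 10 − 30 = 0 → P_y = 166.4 kN.
ΣM about P: M_P − 75·4.7 − 80·sin40°·1.8 − 10·2.8 − 30·6.7 = 0 → M_P = 674.1 kN·m.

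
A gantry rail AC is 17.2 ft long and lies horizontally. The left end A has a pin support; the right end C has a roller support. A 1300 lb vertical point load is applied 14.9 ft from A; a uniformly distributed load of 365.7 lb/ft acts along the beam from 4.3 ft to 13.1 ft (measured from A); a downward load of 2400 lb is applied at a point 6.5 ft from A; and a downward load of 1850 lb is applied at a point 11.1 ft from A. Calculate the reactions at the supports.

Resultant of the distributed load: 365.7 × 8.8 = 3218.16 lb at 8.7 ft from A.
Moments about A: C_y·17.2 − 1300·14.9 − (365.7·8.8)·8.7 − 2400·6.5 − 1850·11.1 = 0 → C_y = 83502.992/17.2 = 4854.83 ≈ 4855 lb.
ΣF_y = 0: A_y + 4854.83 − 1300 − 365.7·8.8 − 2400 − 1850 = 0 → A_y = 3913 lb.
ΣF_x = 0: no horizontal applied forces, so A_x = 0.

A_x = 0, A_y = 3913 lb, C_y = 4855 lb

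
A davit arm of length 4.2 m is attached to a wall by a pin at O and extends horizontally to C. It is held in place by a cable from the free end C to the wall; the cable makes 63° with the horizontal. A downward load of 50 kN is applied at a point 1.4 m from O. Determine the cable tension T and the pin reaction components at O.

T = 18.71 kN, O_x = 8.492 kN, O_y = 33.33 kN

ΣM about O: T·sin63°·4.2 − 50·1.4 = 0 → T = 70/(4.2·0.891007) = 18.7054 ≈ 18.71 kN.
ΣF_x = 0: O_x − T·cos63° = 0 → O_x = 18.7054 × 0.45399 = 8.492 kN.
ΣF_y = 0: O_y + T·sin63° − 50 = 0 → O_y = 50 − 18.7054 × 0.891007 = 33.33 kN.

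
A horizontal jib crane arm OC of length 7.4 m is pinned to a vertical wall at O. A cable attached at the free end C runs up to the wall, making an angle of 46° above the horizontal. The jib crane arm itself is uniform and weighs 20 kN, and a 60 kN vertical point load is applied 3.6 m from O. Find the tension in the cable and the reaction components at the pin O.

T = 54.48 kN, O_x = 37.84 kN, O_y = 40.81 kN

ΣM about O: T·sin46°·7.4 − 20·3.7 − 60·3.6 = 0 → T = 290/(7.4·0.71934) = 54.4794 ≈ 54.48 kN.
ΣF_x = 0: O_x − T·cos46° = 0 → O_x = 54.4794 × 0.694658 = 37.84 kN.
ΣF_y = 0: O_y + T·sin46° − 20 − 60 = 0 → O_y = 80 − 54.4794 × 0.71934 = 40.81 kN.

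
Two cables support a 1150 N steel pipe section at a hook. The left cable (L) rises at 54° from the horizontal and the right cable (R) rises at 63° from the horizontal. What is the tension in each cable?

ΣF_x = 0: −T_L·cos54° + T_R·cos63° = 0 → T_R = 1.29471·T_L.
ΣF_y = 0: T_L·sin54° + T_R·sin63° = 1150.
Substitute: T_L·(0.809017 + 1.29471·0.891007) = 1150 → T_L = 585.954 ≈ 586.0 N.
Then T_R = 1.29471 × 585.954 = 758.6 N.

T_L = 586.0 N, T_R = 758.6 N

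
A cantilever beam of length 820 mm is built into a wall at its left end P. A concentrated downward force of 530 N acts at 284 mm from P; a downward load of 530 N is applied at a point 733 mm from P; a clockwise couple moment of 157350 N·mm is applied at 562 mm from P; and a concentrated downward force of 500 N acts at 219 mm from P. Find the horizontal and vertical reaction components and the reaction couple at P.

P_x = 0, P_y = 1560 N, M_P = 805900 N·mm

ΣF_x = 0: P_x = 0.
ΣF_y = 0: P_y − 530 − 530 − 500 = 0 → P_y = 1560 N.
ΣM about P: M_P − 530·284 − 530·733 − 157350 − 500·219 = 0 → M_P = 805900 N·mm.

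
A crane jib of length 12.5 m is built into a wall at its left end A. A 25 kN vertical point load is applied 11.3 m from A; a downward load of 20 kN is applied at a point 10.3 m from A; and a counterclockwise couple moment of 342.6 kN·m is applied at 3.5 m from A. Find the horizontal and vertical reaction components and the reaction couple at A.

A_x = 0, A_y = 45.00 kN, M_A = 145.9 kN·m

ΣF_x = 0: A_x = 0.
ΣF_y = 0: A_y − 25 − 20 = 0 → A_y = 45.00 kN.
ΣM about A: M_A − 25·11.3 − 20·10.3 + 342.6 = 0 → M_A = 145.9 kN·m.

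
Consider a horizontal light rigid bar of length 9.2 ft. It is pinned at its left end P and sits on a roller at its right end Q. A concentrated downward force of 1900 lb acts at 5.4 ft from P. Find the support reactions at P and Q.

Moments about P: Q_y·9.2 − 1900·5.4 = 0 → Q_y = 10260/9.2 = 1115.22 ≈ 1115 lb.
ΣF_y = 0: P_y + 1115.22 − 1900 = 0 → P_y = 784.8 lb.
ΣF_x = 0: no horizontal applied forces, so P_x = 0.

P_x = 0, P_y = 784.8 lb, Q_y = 1115 lb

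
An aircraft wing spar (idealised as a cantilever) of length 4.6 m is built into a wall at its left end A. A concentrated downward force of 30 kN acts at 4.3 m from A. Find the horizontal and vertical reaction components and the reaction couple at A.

A_x = 0, A_y = 30.00 kN, M_A = 129.0 kN·m

ΣF_x = 0: A_x = 0.
ΣF_y = 0: A_y − 30 = 0 → A_y = 30.00 kN.
ΣM about A: M_A − 30·4.3 = 0 → M_A = 129.0 kN·m.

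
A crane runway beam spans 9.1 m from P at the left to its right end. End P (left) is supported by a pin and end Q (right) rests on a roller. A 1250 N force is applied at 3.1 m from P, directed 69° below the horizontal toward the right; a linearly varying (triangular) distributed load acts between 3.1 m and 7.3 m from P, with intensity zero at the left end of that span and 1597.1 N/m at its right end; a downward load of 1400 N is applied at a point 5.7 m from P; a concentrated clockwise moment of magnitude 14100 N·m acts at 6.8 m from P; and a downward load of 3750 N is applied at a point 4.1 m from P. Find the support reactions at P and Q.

Resultant of the triangular load: ½ × 1597.1 × 4.2 = 3353.91 N, acting at 5.9 m from P (one-third of the span from the peak).
Moments about P: Q_y·9.1 − 1250·sin69°·3.1 − (½·1597.1·4.2)·5.9 − 1400·5.7 − 14100 − 3750·4.1 = 0 → Q_y = 60860.7/9.1 = 6687.99 ≈ 6688 N.
ΣF_y = 0: P_y + 6687.99 − 1250·sin69° − ½·1597.1·4.2 − 1400 − 3750 = 0 → P_y = 2983 N.
ΣF_x = 0: P_x + 1250·cos69° = 0 → P_x = -448.0 N.

P_x = -448.0 N, P_y = 2983 N, Q_y = 6688 N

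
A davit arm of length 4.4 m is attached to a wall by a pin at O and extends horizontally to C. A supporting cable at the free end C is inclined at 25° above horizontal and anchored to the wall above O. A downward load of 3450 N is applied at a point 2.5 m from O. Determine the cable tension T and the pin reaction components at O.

ΣM about O: T·sin25°·4.4 − 3450·2.5 = 0 → T = 8625/(4.4·0.422618) = 4638.3 ≈ 4638 N.
ΣF_x = 0: O_x − T·cos25° = 0 → O_x = 4638.3 × 0.906308 = 4204 N.
ΣF_y = 0: O_y + T·sin25° − 3450 = 0 → O_y = 3450 − 4638.3 × 0.422618 = 1490 N.

T = 4638 N, O_x = 4204 N, O_y = 1490 N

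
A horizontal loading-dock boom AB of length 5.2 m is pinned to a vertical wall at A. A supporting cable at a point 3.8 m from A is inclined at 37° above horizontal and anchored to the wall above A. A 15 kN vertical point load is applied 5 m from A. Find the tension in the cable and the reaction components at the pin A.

ΣM about A: T·sin37°·3.8 − 15·5 = 0 → T = 75/(3.8·0.601815) = 32.7955 ≈ 32.80 kN.
ΣF_x = 0: A_x − T·cos37° = 0 → A_x = 32.7955 × 0.798636 = 26.19 kN.
ΣF_y = 0: A_y + T·sin37° − 15 = 0 → A_y = 15 − 32.7955 × 0.601815 = -4.737 kN.

T = 32.80 kN, A_x = 26.19 kN, A_y = -4.737 kN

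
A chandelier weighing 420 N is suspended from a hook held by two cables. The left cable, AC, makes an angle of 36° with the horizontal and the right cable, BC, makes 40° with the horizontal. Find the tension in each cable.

T_AC = 331.6 N, T_BC = 350.2 N

ΣF_x = 0: −T_AC·cos36° + T_BC·cos40° = 0 → T_BC = 1.0561·T_AC.
ΣF_y = 0: T_AC·sin36° + T_BC·sin40° = 420.
Substitute: T_AC·(0.587785 + 1.0561·0.642788) = 420 → T_AC = 331.588 ≈ 331.6 N.
Then T_BC = 1.0561 × 331.588 = 350.2 N.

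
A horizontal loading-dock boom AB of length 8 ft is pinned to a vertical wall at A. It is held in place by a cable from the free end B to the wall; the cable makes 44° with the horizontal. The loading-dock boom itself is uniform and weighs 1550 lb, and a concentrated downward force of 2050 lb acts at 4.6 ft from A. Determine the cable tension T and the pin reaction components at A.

ΣM about A: T·sin44°·8 − 1550·4 − 2050·4.6 = 0 → T = 15630/(8·0.694658) = 2812.54 ≈ 2813 lb.
ΣF_x = 0: A_x − T·cos44° = 0 → A_x = 2812.54 × 0.71934 = 2023 lb.
ΣF_y = 0: A_y + T·sin44° − 1550 − 2050 = 0 → A_y = 3600 − 2812.54 × 0.694658 = 1646 lb.

T = 2813 lb, A_x = 2023 lb, A_y = 1646 lb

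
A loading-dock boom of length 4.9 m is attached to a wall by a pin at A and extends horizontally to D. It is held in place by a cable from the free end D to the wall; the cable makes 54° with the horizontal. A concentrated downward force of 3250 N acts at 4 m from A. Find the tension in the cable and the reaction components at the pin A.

T = 3279 N, A_x = 1928 N, A_y = 596.9 N

ΣM about A: T·sin54°·4.9 − 3250·4 = 0 → T = 13000/(4.9·0.809017) = 3279.36 ≈ 3279 N.
ΣF_x = 0: A_x − T·cos54° = 0 → A_x = 3279.36 × 0.587785 = 1928 N.
ΣF_y = 0: A_y + T·sin54° − 3250 = 0 → A_y = 3250 − 3279.36 × 0.809017 = 596.9 N.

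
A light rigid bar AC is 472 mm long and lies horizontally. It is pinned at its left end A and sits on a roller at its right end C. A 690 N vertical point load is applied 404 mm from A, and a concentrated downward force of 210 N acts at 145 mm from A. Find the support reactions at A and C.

A_x = 0, A_y = 244.9 N, C_y = 655.1 N

ΣM about A: C_y·472 − 690·404 − 210·145 = 0 → C_y = 309210/472 = 655.106 ≈ 655.1 N.
ΣF_y = 0: A_y + 655.106 − 690 − 210 = 0 → A_y = 244.9 N.
ΣF_x = 0: no horizontal applied forces, so A_x = 0.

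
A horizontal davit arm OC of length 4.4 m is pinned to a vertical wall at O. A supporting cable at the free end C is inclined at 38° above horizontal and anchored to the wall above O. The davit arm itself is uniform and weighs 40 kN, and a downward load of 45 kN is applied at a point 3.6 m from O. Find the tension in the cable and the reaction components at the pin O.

ΣM about O: T·sin38°·4.4 − 40·2.2 − 45·3.6 = 0 → T = 250/(4.4·0.615661) = 92.2881 ≈ 92.29 kN.
ΣF_x = 0: O_x − T·cos38° = 0 → O_x = 92.2881 × 0.788011 = 72.72 kN.
ΣF_y = 0: O_y + T·sin38° − 40 − 45 = 0 → O_y = 85 − 92.2881 × 0.615661 = 28.18 kN.

T = 92.29 kN, O_x = 72.72 kN, O_y = 28.18 kN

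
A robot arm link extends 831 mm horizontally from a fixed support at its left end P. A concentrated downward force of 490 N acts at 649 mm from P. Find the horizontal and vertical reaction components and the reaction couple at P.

ΣF_x = 0: P_x = 0.
ΣF_y = 0: P_y − 490 = 0 → P_y = 490.0 N.
ΣM about P: M_P − 490·649 = 0 → M_P = 318000 N·mm.

P_x = 0, P_y = 490.0 N, M_P = 318000 N·mm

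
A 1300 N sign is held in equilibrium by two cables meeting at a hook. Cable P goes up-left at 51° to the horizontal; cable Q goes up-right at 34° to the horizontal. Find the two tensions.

ΣF_x = 0: −T_P·cos51° + T_Q·cos34° = 0 → T_Q = 0.759098·T_P.
ΣF_y = 0: T_P·sin51° + T_Q·sin34° = 1300.
Substitute: T_P·(0.777146 + 0.759098·0.559193) = 1300 → T_P = 1081.87 ≈ 1082 N.
Then T_Q = 0.759098 × 1081.87 = 821.2 N.

T_P = 1082 N, T_Q = 821.2 N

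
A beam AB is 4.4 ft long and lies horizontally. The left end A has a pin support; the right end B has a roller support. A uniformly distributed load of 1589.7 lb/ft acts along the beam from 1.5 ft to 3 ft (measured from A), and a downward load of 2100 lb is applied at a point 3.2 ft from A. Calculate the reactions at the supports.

A_x = 0, A_y = 1738 lb, B_y = 2747 lb

Resultant of the distributed load: 1589.7 × 1.5 = 2384.55 lb at 2.25 ft from A.
Taking moments about A: B_y·4.4 − (1589.7·1.5)·2.25 − 2100·3.2 = 0 → B_y = 12085.2375/4.4 = 2746.64 ≈ 2747 lb.
ΣF_y = 0: A_y + 2746.64 − 1589.7·1.5 − 2100 = 0 → A_y = 1738 lb.
ΣF_x = 0: no horizontal applied forces, so A_x = 0.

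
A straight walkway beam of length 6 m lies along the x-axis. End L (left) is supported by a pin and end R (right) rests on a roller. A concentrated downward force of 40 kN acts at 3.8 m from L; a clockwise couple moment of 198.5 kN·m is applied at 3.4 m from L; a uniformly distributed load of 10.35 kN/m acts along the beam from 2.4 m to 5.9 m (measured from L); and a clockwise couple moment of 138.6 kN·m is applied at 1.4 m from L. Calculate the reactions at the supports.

L_x = 0, L_y = -30.35 kN, R_y = 106.6 kN

Resultant of the distributed load: 10.35 × 3.5 = 36.225 kN at 4.15 m from L.
Moments about L: R_y·6 − 40·3.8 − 198.5 − (10.35·3.5)·4.15 − 138.6 = 0 → R_y = 639.43375/6 = 106.572 ≈ 106.6 kN.
ΣF_y = 0: L_y + 106.572 − 40 − 10.35·3.5 = 0 → L_y = -30.35 kN.
ΣF_x = 0: no horizontal applied forces, so L_x = 0.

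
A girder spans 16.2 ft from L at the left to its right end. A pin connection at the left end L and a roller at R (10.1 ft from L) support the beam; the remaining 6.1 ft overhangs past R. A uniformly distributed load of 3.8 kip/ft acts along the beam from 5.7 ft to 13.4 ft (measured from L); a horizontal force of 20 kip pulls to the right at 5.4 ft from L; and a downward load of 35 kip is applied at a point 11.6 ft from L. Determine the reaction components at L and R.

Resultant of the distributed load: 3.8 × 7.7 = 29.26 kip at 9.55 ft from L.
Moments about L: R_y·10.1 − (3.8·7.7)·9.55 − 35·11.6 = 0 → R_y = 685.433/10.1 = 67.8647 ≈ 67.86 kip.
ΣF_y = 0: L_y + 67.8647 − 3.8·7.7 − 35 = 0 → L_y = -3.605 kip.
ΣF_x = 0: L_x + 20 = 0 → L_x = -20.00 kip.

L_x = -20.00 kip, L_y = -3.605 kip, R_y = 67.86 kip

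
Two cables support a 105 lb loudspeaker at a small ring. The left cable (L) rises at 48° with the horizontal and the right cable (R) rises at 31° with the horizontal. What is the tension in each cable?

T_L = 91.69 lb, T_R = 71.57 lb

ΣF_x = 0: −T_L·cos48° + T_R·cos31° = 0 → T_R = 0.78063·T_L.
ΣF_y = 0: T_L·sin48° + T_R·sin31° = 105.
Substitute: T_L·(0.743145 + 0.78063·0.515038) = 105 → T_L = 91.6871 ≈ 91.69 lb.
Then T_R = 0.78063 × 91.6871 = 71.57 lb.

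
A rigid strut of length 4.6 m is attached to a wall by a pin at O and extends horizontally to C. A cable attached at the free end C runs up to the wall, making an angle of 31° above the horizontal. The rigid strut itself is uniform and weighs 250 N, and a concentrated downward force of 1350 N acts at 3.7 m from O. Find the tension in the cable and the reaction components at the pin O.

T = 2351 N, O_x = 2015 N, O_y = 389.1 N

ΣM about O: T·sin31°·4.6 − 250·2.3 − 1350·3.7 = 0 → T = 5570/(4.6·0.515038) = 2351.03 ≈ 2351 N.
ΣF_x = 0: O_x − T·cos31° = 0 → O_x = 2351.03 × 0.857167 = 2015 N.
ΣF_y = 0: O_y + T·sin31° − 250 − 1350 = 0 → O_y = 1600 − 2351.03 × 0.515038 = 389.1 N.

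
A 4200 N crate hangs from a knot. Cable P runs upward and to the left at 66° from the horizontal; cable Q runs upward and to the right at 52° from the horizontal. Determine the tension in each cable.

ΣF_x = 0: −T_P·cos66° + T_Q·cos52° = 0 → T_Q = 0.66065·T_P.
ΣF_y = 0: T_P·sin66° + T_Q·sin52° = 4200.
Substitute: T_P·(0.913545 + 0.66065·0.788011) = 4200 → T_P = 2928.58 ≈ 2929 N.
Then T_Q = 0.66065 × 2928.58 = 1935 N.

T_P = 2929 N, T_Q = 1935 N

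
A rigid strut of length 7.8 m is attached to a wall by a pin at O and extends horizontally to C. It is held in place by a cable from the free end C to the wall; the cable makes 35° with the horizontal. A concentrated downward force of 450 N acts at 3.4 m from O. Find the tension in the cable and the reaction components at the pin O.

T = 342.0 N, O_x = 280.1 N, O_y = 253.8 N

ΣM about O: T·sin35°·7.8 − 450·3.4 = 0 → T = 1530/(7.8·0.573576) = 341.984 ≈ 342.0 N.
ΣF_x = 0: O_x − T·cos35° = 0 → O_x = 341.984 × 0.819152 = 280.1 N.
ΣF_y = 0: O_y + T·sin35° − 450 = 0 → O_y = 450 − 341.984 × 0.573576 = 253.8 N.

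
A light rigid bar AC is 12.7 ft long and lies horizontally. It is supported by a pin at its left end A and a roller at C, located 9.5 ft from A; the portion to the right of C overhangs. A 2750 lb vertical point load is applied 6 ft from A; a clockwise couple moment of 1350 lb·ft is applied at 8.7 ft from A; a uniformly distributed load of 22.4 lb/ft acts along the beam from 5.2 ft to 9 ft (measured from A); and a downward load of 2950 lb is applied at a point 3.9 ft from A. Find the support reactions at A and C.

A_x = 0, A_y = 2632 lb, C_y = 3154 lb

Resultant of the distributed load: 22.4 × 3.8 = 85.12 lb at 7.1 ft from A.
ΣM about A: C_y·9.5 − 2750·6 − 1350 − (22.4·3.8)·7.1 − 2950·3.9 = 0 → C_y = 29959.352/9.5 = 3153.62 ≈ 3154 lb.
ΣF_y = 0: A_y + 3153.62 − 2750 − 22.4·3.8 − 2950 = 0 → A_y = 2632 lb.
ΣF_x = 0: no horizontal applied forces, so A_x = 0.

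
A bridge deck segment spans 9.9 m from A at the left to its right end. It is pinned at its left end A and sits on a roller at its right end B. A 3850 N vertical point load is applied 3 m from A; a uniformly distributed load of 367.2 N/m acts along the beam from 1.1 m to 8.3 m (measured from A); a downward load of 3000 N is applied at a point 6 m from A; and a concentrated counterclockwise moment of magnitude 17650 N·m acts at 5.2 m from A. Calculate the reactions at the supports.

Resultant of the distributed load: 367.2 × 7.2 = 2643.84 N at 4.7 m from A.
Taking moments about A: B_y·9.9 − 3850·3 − (367.2·7.2)·4.7 − 3000·6 + 17650 = 0 → B_y = 24326.048/9.9 = 2457.18 ≈ 2457 N.
ΣF_y = 0: A_y + 2457.18 − 3850 − 367.2·7.2 − 3000 = 0 → A_y = 7037 N.
ΣF_x = 0: no horizontal applied forces, so A_x = 0.

A_x = 0, A_y = 7037 N, B_y = 2457 N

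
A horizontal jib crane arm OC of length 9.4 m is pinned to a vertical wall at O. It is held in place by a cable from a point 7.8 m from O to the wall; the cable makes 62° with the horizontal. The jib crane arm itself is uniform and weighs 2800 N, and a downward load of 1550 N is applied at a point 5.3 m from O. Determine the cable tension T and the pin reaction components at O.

ΣM about O: T·sin62°·7.8 − 2800·4.7 − 1550·5.3 = 0 → T = 21375/(7.8·0.882948) = 3103.68 ≈ 3104 N.
ΣF_x = 0: O_x − T·cos62° = 0 → O_x = 3103.68 × 0.469472 = 1457 N.
ΣF_y = 0: O_y + T·sin62° − 2800 − 1550 = 0 → O_y = 4350 − 3103.68 × 0.882948 = 1610 N.

T = 3104 N, O_x = 1457 N, O_y = 1610 N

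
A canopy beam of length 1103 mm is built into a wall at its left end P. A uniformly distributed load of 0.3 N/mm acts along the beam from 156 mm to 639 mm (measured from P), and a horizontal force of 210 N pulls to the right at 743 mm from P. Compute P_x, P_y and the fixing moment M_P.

P_x = -210.0 N, P_y = 144.9 N, M_P = 57600 N·mm

Resultant of the distributed load: 0.3 × 483 = 144.9 N at 397.5 mm from P.
ΣF_x = 0: P_x + 210 = 0 → P_x = -210.0 N.
ΣF_y = 0: P_y − 0.3·483 = 0 → P_y = 144.9 N.
ΣM about P: M_P − (0.3·483)·397.5 = 0 → M_P = 57600 N·mm.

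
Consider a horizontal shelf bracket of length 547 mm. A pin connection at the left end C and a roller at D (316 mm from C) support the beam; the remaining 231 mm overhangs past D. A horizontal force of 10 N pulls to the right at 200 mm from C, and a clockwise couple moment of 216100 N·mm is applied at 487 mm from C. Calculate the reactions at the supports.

C_x = -10.00 N, C_y = -683.9 N, D_y = 683.9 N

Moments about C: D_y·316 − 216100 = 0 → D_y = 216100/316 = 683.861 ≈ 683.9 N.
ΣF_y = 0: C_y + 683.861  = 0 → C_y = -683.9 N.
ΣF_x = 0: C_x + 10 = 0 → C_x = -10.00 N.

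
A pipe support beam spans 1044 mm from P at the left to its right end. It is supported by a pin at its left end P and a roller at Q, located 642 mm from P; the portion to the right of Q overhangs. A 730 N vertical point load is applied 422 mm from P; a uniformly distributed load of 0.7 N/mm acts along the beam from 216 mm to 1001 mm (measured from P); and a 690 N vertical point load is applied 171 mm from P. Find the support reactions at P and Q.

Resultant of the distributed load: 0.7 × 785 = 549.5 N at 608.5 mm from P.
Moments about P: Q_y·642 − 730·422 − (0.7·785)·608.5 − 690·171 = 0 → Q_y = 760420.75/642 = 1184.46 ≈ 1184 N.
ΣF_y = 0: P_y + 1184.46 − 730 − 0.7·785 − 690 = 0 → P_y = 785.0 N.
ΣF_x = 0: no horizontal applied forces, so P_x = 0.

P_x = 0, P_y = 785.0 N, Q_y = 1184 N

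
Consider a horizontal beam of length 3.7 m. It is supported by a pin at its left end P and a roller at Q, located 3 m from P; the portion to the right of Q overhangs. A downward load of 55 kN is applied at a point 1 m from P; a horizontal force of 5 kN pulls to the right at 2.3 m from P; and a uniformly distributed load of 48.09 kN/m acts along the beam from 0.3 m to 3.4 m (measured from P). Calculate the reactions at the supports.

Resultant of the distributed load: 48.09 × 3.1 = 149.079 kN at 1.85 m from P.
ΣM about P: Q_y·3 − 55·1 − (48.09·3.1)·1.85 = 0 → Q_y = 330.79615/3 = 110.265 ≈ 110.3 kN.
ΣF_y = 0: P_y + 110.265 − 55 − 48.09·3.1 = 0 → P_y = 93.81 kN.
ΣF_x = 0: P_x + 5 = 0 → P_x = -5.000 kN.

P_x = -5.000 kN, P_y = 93.81 kN, Q_y = 110.3 kN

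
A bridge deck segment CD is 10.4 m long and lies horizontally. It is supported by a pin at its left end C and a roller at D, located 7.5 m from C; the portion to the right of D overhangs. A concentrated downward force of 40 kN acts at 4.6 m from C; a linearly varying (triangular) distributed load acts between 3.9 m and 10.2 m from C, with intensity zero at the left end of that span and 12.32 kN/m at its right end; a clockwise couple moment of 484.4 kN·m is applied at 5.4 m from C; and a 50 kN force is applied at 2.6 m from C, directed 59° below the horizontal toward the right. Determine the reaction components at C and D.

C_x = -25.75 kN, C_y = -24.22 kN, D_y = 145.9 kN

Resultant of the triangular load: ½ × 12.32 × 6.3 = 38.808 kN, acting at 8.1 m from C (one-third of the span from the peak).
Taking moments about C: D_y·7.5 − 40·4.6 − (½·12.32·6.3)·8.1 − 484.4 − 50·sin59°·2.6 = 0 → D_y = 1094.18/7.5 = 145.891 ≈ 145.9 kN.
ΣF_y = 0: C_y + 145.891 − 40 − ½·12.32·6.3 − 50·sin59° = 0 → C_y = -24.22 kN.
ΣF_x = 0: C_x + 50·cos59° = 0 → C_x = -25.75 kN.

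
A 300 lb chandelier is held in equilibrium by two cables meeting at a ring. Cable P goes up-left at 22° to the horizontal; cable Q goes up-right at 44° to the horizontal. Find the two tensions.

T_P = 236.2 lb, T_Q = 304.5 lb

ΣF_x = 0: −T_P·cos22° + T_Q·cos44° = 0 → T_Q = 1.28894·T_P.
ΣF_y = 0: T_P·sin22° + T_Q·sin44° = 300.
Substitute: T_P·(0.374607 + 1.28894·0.694658) = 300 → T_P = 236.224 ≈ 236.2 lb.
Then T_Q = 1.28894 × 236.224 = 304.5 lb.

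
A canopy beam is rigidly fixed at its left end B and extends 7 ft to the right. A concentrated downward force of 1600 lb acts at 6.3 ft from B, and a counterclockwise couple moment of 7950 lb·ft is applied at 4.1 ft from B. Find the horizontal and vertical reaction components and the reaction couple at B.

B_x = 0, B_y = 1600 lb, M_B = 2130 lb·ft

ΣF_x = 0: B_x = 0.
ΣF_y = 0: B_y − 1600 = 0 → B_y = 1600 lb.
ΣM about B: M_B − 1600·6.3 + 7950 = 0 → M_B = 2130 lb·ft.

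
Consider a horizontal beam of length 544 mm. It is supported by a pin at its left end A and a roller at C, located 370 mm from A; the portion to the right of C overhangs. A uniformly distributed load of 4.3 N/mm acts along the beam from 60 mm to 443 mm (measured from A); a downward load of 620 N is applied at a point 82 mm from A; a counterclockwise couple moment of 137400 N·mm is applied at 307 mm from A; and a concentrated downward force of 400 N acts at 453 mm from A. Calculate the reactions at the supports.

A_x = 0, A_y = 1292 N, C_y = 1375 N

Resultant of the distributed load: 4.3 × 383 = 1646.9 N at 251.5 mm from A.
Taking moments about A: C_y·370 − (4.3·383)·251.5 − 620·82 + 137400 − 400·453 = 0 → C_y = 508835.35/370 = 1375.23 ≈ 1375 N.
ΣF_y = 0: A_y + 1375.23 − 4.3·383 − 620 − 400 = 0 → A_y = 1292 N.
ΣF_x = 0: no horizontal applied forces, so A_x = 0.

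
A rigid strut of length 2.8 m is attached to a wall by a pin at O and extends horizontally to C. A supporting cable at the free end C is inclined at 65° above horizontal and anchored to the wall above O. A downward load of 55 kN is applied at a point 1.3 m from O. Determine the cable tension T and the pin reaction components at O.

T = 28.18 kN, O_x = 11.91 kN, O_y = 29.46 kN

ΣM about O: T·sin65°·2.8 − 55·1.3 = 0 → T = 71.5/(2.8·0.906308) = 28.1755 ≈ 28.18 kN.
ΣF_x = 0: O_x − T·cos65° = 0 → O_x = 28.1755 × 0.422618 = 11.91 kN.
ΣF_y = 0: O_y + T·sin65° − 55 = 0 → O_y = 55 − 28.1755 × 0.906308 = 29.46 kN.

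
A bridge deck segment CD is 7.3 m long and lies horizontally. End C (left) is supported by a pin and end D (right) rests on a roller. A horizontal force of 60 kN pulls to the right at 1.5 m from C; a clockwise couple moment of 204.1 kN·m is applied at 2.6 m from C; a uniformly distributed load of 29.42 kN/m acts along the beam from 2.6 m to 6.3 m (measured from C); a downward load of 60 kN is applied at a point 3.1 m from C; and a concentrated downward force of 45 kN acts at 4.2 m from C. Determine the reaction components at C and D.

Resultant of the distributed load: 29.42 × 3.7 = 108.854 kN at 4.45 m from C.
ΣM about C: D_y·7.3 − 204.1 − (29.42·3.7)·4.45 − 60·3.1 − 45·4.2 = 0 → D_y = 1063.5003/7.3 = 145.685 ≈ 145.7 kN.
ΣF_y = 0: C_y + 145.685 − 29.42·3.7 − 60 − 45 = 0 → C_y = 68.17 kN.
ΣF_x = 0: C_x + 60 = 0 → C_x = -60.00 kN.

C_x = -60.00 kN, C_y = 68.17 kN, D_y = 145.7 kN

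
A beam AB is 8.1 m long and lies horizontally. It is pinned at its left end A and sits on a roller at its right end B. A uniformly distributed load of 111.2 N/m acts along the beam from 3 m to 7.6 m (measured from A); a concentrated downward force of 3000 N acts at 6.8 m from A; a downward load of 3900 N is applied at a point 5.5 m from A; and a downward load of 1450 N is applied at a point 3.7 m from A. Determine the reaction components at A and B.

Resultant of the distributed load: 111.2 × 4.6 = 511.52 N at 5.3 m from A.
Moments about A: B_y·8.1 − (111.2·4.6)·5.3 − 3000·6.8 − 3900·5.5 − 1450·3.7 = 0 → B_y = 49926.056/8.1 = 6163.71 ≈ 6164 N.
ΣF_y = 0: A_y + 6163.71 − 111.2·4.6 − 3000 − 3900 − 1450 = 0 → A_y = 2698 N.
ΣF_x = 0: no horizontal applied forces, so A_x = 0.

A_x = 0, A_y = 2698 N, B_y = 6164 N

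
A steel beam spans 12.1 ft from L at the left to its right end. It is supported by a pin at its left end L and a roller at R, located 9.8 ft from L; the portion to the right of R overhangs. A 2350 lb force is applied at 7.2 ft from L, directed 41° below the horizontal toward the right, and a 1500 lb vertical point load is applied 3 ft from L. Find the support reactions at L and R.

Moments about L: R_y·9.8 − 2350·sin41°·7.2 − 1500·3 = 0 → R_y = 15600.5/9.8 = 1591.89 ≈ 1592 lb.
ΣF_y = 0: L_y + 1591.89 − 2350·sin41° − 1500 = 0 → L_y = 1450 lb.
ΣF_x = 0: L_x + 2350·cos41° = 0 → L_x = -1774 lb.

L_x = -1774 lb, L_y = 1450 lb, R_y = 1592 lb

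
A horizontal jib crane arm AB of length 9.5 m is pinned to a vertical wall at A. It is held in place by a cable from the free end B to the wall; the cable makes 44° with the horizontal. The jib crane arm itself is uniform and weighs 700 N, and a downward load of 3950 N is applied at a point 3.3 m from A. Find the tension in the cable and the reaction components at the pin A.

T = 2479 N, A_x = 1783 N, A_y = 2928 N

ΣM about A: T·sin44°·9.5 − 700·4.75 − 3950·3.3 = 0 → T = 16360/(9.5·0.694658) = 2479.07 ≈ 2479 N.
ΣF_x = 0: A_x − T·cos44° = 0 → A_x = 2479.07 × 0.71934 = 1783 N.
ΣF_y = 0: A_y + T·sin44° − 700 − 3950 = 0 → A_y = 4650 − 2479.07 × 0.694658 = 2928 N.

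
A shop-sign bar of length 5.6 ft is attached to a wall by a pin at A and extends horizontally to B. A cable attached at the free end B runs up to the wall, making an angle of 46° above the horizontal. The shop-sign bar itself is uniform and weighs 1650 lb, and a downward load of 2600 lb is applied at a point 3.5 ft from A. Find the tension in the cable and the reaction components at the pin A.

ΣM about A: T·sin46°·5.6 − 1650·2.8 − 2600·3.5 = 0 → T = 13720/(5.6·0.71934) = 3405.9 ≈ 3406 lb.
ΣF_x = 0: A_x − T·cos46° = 0 → A_x = 3405.9 × 0.694658 = 2366 lb.
ΣF_y = 0: A_y + T·sin46° − 1650 − 2600 = 0 → A_y = 4250 − 3405.9 × 0.71934 = 1800 lb.

T = 3406 lb, A_x = 2366 lb, A_y = 1800 lb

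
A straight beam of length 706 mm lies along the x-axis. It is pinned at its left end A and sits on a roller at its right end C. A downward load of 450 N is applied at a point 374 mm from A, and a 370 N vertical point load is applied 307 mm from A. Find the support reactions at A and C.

Moments about A: C_y·706 − 450·374 − 370·307 = 0 → C_y = 281890/706 = 399.278 ≈ 399.3 N.
ΣF_y = 0: A_y + 399.278 − 450 − 370 = 0 → A_y = 420.7 N.
ΣF_x = 0: no horizontal applied forces, so A_x = 0.

A_x = 0, A_y = 420.7 N, C_y = 399.3 N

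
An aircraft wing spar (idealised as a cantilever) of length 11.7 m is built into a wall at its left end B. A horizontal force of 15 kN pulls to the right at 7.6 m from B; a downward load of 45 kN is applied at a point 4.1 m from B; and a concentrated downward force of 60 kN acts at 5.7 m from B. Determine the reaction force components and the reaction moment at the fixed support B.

ΣF_x = 0: B_x + 15 = 0 → B_x = -15.00 kN.
ΣF_y = 0: B_y − 45 − 60 = 0 → B_y = 105.0 kN.
ΣM about B: M_B − 45·4.1 − 60·5.7 = 0 → M_B = 526.5 kN·m.

B_x = -15.00 kN, B_y = 105.0 kN, M_B = 526.5 kN·m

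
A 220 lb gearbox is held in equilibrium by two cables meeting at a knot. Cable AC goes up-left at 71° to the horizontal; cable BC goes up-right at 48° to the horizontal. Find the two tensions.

T_AC = 168.3 lb, T_BC = 81.89 lb

ΣF_x = 0: −T_AC·cos71° + T_BC·cos48° = 0 → T_BC = 0.486554·T_AC.
ΣF_y = 0: T_AC·sin71° + T_BC·sin48° = 220.
Substitute: T_AC·(0.945519 + 0.486554·0.743145) = 220 → T_AC = 168.312 ≈ 168.3 lb.
Then T_BC = 0.486554 × 168.312 = 81.89 lb.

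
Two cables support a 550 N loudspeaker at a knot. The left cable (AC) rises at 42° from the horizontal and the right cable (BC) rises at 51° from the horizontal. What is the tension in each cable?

T_AC = 346.6 N, T_BC = 409.3 N

ΣF_x = 0: −T_AC·cos42° + T_BC·cos51° = 0 → T_BC = 1.18087·T_AC.
ΣF_y = 0: T_AC·sin42° + T_BC·sin51° = 550.
Substitute: T_AC·(0.669131 + 1.18087·0.777146) = 550 → T_AC = 346.601 ≈ 346.6 N.
Then T_BC = 1.18087 × 346.601 = 409.3 N.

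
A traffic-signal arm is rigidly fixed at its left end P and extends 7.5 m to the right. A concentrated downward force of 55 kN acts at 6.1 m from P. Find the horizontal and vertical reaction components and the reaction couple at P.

ΣF_x = 0: P_x = 0.
ΣF_y = 0: P_y − 55 = 0 → P_y = 55.00 kN.
ΣM about P: M_P − 55·6.1 = 0 → M_P = 335.5 kN·m.

P_x = 0, P_y = 55.00 kN, M_P = 335.5 kN·m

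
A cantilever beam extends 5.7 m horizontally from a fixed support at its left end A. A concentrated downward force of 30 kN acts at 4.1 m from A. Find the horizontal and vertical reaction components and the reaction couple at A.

ΣF_x = 0: A_x = 0.
ΣF_y = 0: A_y − 30 = 0 → A_y = 30.00 kN.
ΣM about A: M_A − 30·4.1 = 0 → M_A = 123.0 kN·m.

A_x = 0, A_y = 30.00 kN, M_A = 123.0 kN·m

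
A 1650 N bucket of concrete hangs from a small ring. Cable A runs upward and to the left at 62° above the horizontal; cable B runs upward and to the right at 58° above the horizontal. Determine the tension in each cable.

ΣF_x = 0: −T_A·cos62° + T_B·cos58° = 0 → T_B = 0.88593·T_A.
ΣF_y = 0: T_A·sin62° + T_B·sin58° = 1650.
Substitute: T_A·(0.882948 + 0.88593·0.848048) = 1650 → T_A = 1009.63 ≈ 1010 N.
Then T_B = 0.88593 × 1009.63 = 894.5 N.

T_A = 1010 N, T_B = 894.5 N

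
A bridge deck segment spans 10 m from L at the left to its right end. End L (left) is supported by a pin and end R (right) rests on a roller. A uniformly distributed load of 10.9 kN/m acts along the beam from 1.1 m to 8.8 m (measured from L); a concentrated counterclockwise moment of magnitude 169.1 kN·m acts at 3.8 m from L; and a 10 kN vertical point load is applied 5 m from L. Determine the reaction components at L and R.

Resultant of the distributed load: 10.9 × 7.7 = 83.93 kN at 4.95 m from L.
Moments about L: R_y·10 − (10.9·7.7)·4.95 + 169.1 − 10·5 = 0 → R_y = 296.3535/10 = 29.6353 ≈ 29.64 kN.
ΣF_y = 0: L_y + 29.6353 − 10.9·7.7 − 10 = 0 → L_y = 64.29 kN.
ΣF_x = 0: no horizontal applied forces, so L_x = 0.

L_x = 0, L_y = 64.29 kN, R_y = 29.64 kN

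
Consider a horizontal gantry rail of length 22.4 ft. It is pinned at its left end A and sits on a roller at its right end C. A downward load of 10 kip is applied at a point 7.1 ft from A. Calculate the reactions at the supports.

Moments about A: C_y·22.4 − 10·7.1 = 0 → C_y = 71/22.4 = 3.16964 ≈ 3.170 kip.
ΣF_y = 0: A_y + 3.16964 − 10 = 0 → A_y = 6.830 kip.
ΣF_x = 0: no horizontal applied forces, so A_x = 0.

A_x = 0, A_y = 6.830 kip, C_y = 3.170 kip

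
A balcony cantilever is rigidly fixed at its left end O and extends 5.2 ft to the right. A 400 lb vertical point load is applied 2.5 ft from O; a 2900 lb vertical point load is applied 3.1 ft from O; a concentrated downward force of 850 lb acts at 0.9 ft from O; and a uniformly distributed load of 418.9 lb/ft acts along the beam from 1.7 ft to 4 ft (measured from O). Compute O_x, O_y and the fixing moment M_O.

O_x = 0, O_y = 5113 lb, M_O = 13500 lb·ft

Resultant of the distributed load: 418.9 × 2.3 = 963.47 lb at 2.85 ft from O.
ΣF_x = 0: O_x = 0.
ΣF_y = 0: O_y − 400 − 2900 − 850 − 418.9·2.3 = 0 → O_y = 5113 lb.
ΣM about O: M_O − 400·2.5 − 2900·3.1 − 850·0.9 − (418.9·2.3)·2.85 = 0 → M_O = 13500 lb·ft.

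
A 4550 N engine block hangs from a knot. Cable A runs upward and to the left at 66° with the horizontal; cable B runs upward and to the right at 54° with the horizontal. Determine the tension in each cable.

ΣF_x = 0: −T_A·cos66° + T_B·cos54° = 0 → T_B = 0.691982·T_A.
ΣF_y = 0: T_A·sin66° + T_B·sin54° = 4550.
Substitute: T_A·(0.913545 + 0.691982·0.809017) = 4550 → T_A = 3088.16 ≈ 3088 N.
Then T_B = 0.691982 × 3088.16 = 2137 N.

T_A = 3088 N, T_B = 2137 N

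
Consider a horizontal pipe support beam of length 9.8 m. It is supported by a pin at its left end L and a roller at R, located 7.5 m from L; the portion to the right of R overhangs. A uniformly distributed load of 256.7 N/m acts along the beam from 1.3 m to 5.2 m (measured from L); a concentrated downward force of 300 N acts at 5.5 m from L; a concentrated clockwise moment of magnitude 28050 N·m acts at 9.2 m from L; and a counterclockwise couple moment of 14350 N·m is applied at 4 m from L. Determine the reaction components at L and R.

L_x = 0, L_y = -1179 N, R_y = 2480 N

Resultant of the distributed load: 256.7 × 3.9 = 1001.13 N at 3.25 m from L.
Taking moments about L: R_y·7.5 − (256.7·3.9)·3.25 − 300·5.5 − 28050 + 14350 = 0 → R_y = 18603.6725/7.5 = 2480.49 ≈ 2480 N.
ΣF_y = 0: L_y + 2480.49 − 256.7·3.9 − 300 = 0 → L_y = -1179 N.
ΣF_x = 0: no horizontal applied forces, so L_x = 0.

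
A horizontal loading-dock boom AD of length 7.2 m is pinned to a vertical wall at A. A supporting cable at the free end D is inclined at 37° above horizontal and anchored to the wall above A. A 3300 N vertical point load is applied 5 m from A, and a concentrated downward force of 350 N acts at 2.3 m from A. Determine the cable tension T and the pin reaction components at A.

T = 3994 N, A_x = 3190 N, A_y = 1247 N

ΣM about A: T·sin37°·7.2 − 3300·5 − 350·2.3 = 0 → T = 17305/(7.2·0.601815) = 3993.71 ≈ 3994 N.
ΣF_x = 0: A_x − T·cos37° = 0 → A_x = 3993.71 × 0.798636 = 3190 N.
ΣF_y = 0: A_y + T·sin37° − 3300 − 350 = 0 → A_y = 3650 − 3993.71 × 0.601815 = 1247 N.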